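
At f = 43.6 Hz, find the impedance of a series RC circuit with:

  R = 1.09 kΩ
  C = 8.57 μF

Step 1 — Angular frequency: ω = 2π·f = 2π·43.6 = 273.9 rad/s.
Step 2 — Component impedances:
  R: Z = R = 1090 Ω
  C: Z = 1/(jωC) = -j/(ω·C) = 0 - j425.9 Ω
Step 3 — Series combination: Z_total = R + C = 1090 - j425.9 Ω = 1170∠-21.3° Ω.

Z = 1090 - j425.9 Ω = 1170∠-21.3° Ω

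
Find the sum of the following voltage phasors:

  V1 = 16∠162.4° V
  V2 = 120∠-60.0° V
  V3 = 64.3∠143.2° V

Step 1 — Convert each phasor to rectangular form:
  V1 = 16·(cos(162.4°) + j·sin(162.4°)) = -15.25 + j4.838 V
  V2 = 120·(cos(-60.0°) + j·sin(-60.0°)) = 60 - j103.9 V
  V3 = 64.3·(cos(143.2°) + j·sin(143.2°)) = -51.49 + j38.52 V
Step 2 — Sum components: V_total = -6.738 - j60.57 V.
Step 3 — Convert to polar: |V_total| = 60.94 V, ∠V_total = -96.3°.

V_total = 60.94∠-96.3° V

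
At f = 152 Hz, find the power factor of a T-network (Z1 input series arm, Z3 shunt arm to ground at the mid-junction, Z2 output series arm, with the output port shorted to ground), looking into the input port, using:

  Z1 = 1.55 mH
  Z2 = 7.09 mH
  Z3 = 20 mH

Step 1 — Angular frequency: ω = 2π·f = 2π·152 = 955 rad/s.
Step 2 — Component impedances:
  Z1: Z = jωL = j·955·0.00155 = 0 + j1.48 Ω
  Z2: Z = jωL = j·955·0.00709 = 0 + j6.771 Ω
  Z3: Z = jωL = j·955·0.02 = 0 + j19.1 Ω
Step 3 — With the output port shorted to ground, the output series arm Z2 runs from the junction to ground; the shunt arm Z3 also runs from the junction to ground. They appear in parallel: Z3 || Z2 = 0 + j4.999 Ω.
Step 4 — Series with input arm Z1: Z_in = Z1 + (Z3 || Z2) = 0 + j6.479 Ω = 6.479∠90.0° Ω.
Step 5 — Power factor: PF = cos(φ) = Re(Z)/|Z| = 0/6.479 = 0.
Step 6 — Type: Im(Z) = 6.479 ⇒ lagging (phase φ = 90.0°).

PF = 0 (lagging, φ = 90.0°)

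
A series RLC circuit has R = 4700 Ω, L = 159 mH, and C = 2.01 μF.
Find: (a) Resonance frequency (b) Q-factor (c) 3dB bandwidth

Step 1 — Resonance condition Im(Z)=0 gives ω₀ = 1/√(LC).
Step 2 — ω₀ = 1/√(0.159·2.01e-06) = 1769 rad/s.
Step 3 — f₀ = ω₀/(2π) = 281.5 Hz.
Step 4 — Series Q: Q = ω₀L/R = 1769·0.159/4700 = 0.05984.
Step 5 — 3dB bandwidth: Δω = ω₀/Q = 2.956e+04 rad/s; BW = Δω/(2π) = 4705 Hz.

(a) f₀ = 281.5 Hz  (b) Q = 0.05984  (c) BW = 4705 Hz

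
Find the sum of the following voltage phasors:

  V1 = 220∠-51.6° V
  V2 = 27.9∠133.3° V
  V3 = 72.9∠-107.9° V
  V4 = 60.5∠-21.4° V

Step 1 — Convert each phasor to rectangular form:
  V1 = 220·(cos(-51.6°) + j·sin(-51.6°)) = 136.7 - j172.4 V
  V2 = 27.9·(cos(133.3°) + j·sin(133.3°)) = -19.13 + j20.3 V
  V3 = 72.9·(cos(-107.9°) + j·sin(-107.9°)) = -22.41 - j69.37 V
  V4 = 60.5·(cos(-21.4°) + j·sin(-21.4°)) = 56.33 - j22.08 V
Step 2 — Sum components: V_total = 151.4 - j243.6 V.
Step 3 — Convert to polar: |V_total| = 286.8 V, ∠V_total = -58.1°.

V_total = 286.8∠-58.1° V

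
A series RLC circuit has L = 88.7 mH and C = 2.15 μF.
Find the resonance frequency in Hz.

Step 1 — Resonance condition Im(Z)=0 gives ω₀ = 1/√(LC).
Step 2 — ω₀ = 1/√(0.0887·2.15e-06) = 2290 rad/s.
Step 3 — f₀ = ω₀/(2π) = 364.5 Hz.

f₀ = 364.5 Hz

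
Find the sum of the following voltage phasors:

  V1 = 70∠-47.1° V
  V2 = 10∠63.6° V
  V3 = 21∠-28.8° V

Step 1 — Convert each phasor to rectangular form:
  V1 = 70·(cos(-47.1°) + j·sin(-47.1°)) = 47.65 - j51.28 V
  V2 = 10·(cos(63.6°) + j·sin(63.6°)) = 4.446 + j8.957 V
  V3 = 21·(cos(-28.8°) + j·sin(-28.8°)) = 18.4 - j10.12 V
Step 2 — Sum components: V_total = 70.5 - j52.44 V.
Step 3 — Convert to polar: |V_total| = 87.86 V, ∠V_total = -36.6°.

V_total = 87.86∠-36.6° V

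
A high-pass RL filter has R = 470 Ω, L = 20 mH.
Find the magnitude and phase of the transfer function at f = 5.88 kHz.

Step 1 — Angular frequency: ω = 2π·5880 = 3.695e+04 rad/s.
Step 2 — Transfer function: H(jω) = jωL/(R + jωL).
Step 3 — Numerator jωL = j·738.9; denominator R + jωL = 470 + j738.9.
Step 4 — H = 0.7119 + j0.4529.
Step 5 — Magnitude: |H| = 0.8438 (-1.5 dB); phase: φ = 32.5°.

|H| = 0.8438 (-1.5 dB), φ = 32.5°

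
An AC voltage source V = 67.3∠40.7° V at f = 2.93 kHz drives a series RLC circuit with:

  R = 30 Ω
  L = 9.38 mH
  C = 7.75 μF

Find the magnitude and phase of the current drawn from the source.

Step 1 — Angular frequency: ω = 2π·f = 2π·2930 = 1.841e+04 rad/s.
Step 2 — Component impedances:
  R: Z = R = 30 Ω
  L: Z = jωL = j·1.841e+04·0.00938 = 0 + j172.7 Ω
  C: Z = 1/(jωC) = -j/(ω·C) = 0 - j7.009 Ω
Step 3 — Series combination: Z_total = R + L + C = 30 + j165.7 Ω = 168.4∠79.7° Ω.
Step 4 — Source phasor: V = 67.3∠40.7° V = 51.02 + j43.89 V.
Step 5 — Ohm's law: I = V / Z_total = (51.02 + j43.89) / (30 + j165.7) = 0.3105 - j0.2517 A.
Step 6 — Convert to polar: |I| = 0.3997 A, ∠I = -39.0°.

I = 0.3997∠-39.0° A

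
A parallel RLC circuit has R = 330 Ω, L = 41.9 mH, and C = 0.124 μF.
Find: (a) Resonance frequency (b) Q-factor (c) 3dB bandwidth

Step 1 — Resonance: ω₀ = 1/√(LC) = 1/√(0.0419·1.24e-07) = 1.387e+04 rad/s.
Step 2 — f₀ = ω₀/(2π) = 2208 Hz.
Step 3 — Parallel Q: Q = R/(ω₀L) = 330/(1.387e+04·0.0419) = 0.5677.
Step 4 — Bandwidth: Δω = ω₀/Q = 2.444e+04 rad/s; BW = Δω/(2π) = 3889 Hz.

(a) f₀ = 2208 Hz  (b) Q = 0.5677  (c) BW = 3889 Hz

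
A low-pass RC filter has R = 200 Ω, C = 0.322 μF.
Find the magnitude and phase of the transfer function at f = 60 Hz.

Step 1 — Angular frequency: ω = 2π·60 = 377 rad/s.
Step 2 — Transfer function: H(jω) = 1/(1 + jωRC).
Step 3 — Denominator: 1 + jωRC = 1 + j·377·200·3.22e-07 = 1 + j0.02428.
Step 4 — H = 0.9994 - j0.02426.
Step 5 — Magnitude: |H| = 0.9997 (-0.0 dB); phase: φ = -1.4°.

|H| = 0.9997 (-0.0 dB), φ = -1.4°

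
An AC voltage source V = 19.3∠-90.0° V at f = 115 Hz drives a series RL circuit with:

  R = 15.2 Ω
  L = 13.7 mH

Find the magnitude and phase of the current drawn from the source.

Step 1 — Angular frequency: ω = 2π·f = 2π·115 = 722.6 rad/s.
Step 2 — Component impedances:
  R: Z = R = 15.2 Ω
  L: Z = jωL = j·722.6·0.0137 = 0 + j9.899 Ω
Step 3 — Series combination: Z_total = R + L = 15.2 + j9.899 Ω = 18.14∠33.1° Ω.
Step 4 — Source phasor: V = 19.3∠-90.0° V = 0 - j19.3 V.
Step 5 — Ohm's law: I = V / Z_total = (0 - j19.3) / (15.2 + j9.899) = -0.5807 - j0.8916 A.
Step 6 — Convert to polar: |I| = 1.064 A, ∠I = -123.1°.

I = 1.064∠-123.1° A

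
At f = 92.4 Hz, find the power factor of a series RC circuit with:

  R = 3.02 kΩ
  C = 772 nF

Step 1 — Angular frequency: ω = 2π·f = 2π·92.4 = 580.6 rad/s.
Step 2 — Component impedances:
  R: Z = R = 3020 Ω
  C: Z = 1/(jωC) = -j/(ω·C) = 0 - j2231 Ω
Step 3 — Series combination: Z_total = R + C = 3020 - j2231 Ω = 3755∠-36.5° Ω.
Step 4 — Power factor: PF = cos(φ) = Re(Z)/|Z| = 3020/3755 = 0.8043.
Step 5 — Type: Im(Z) = -2231 ⇒ leading (phase φ = -36.5°).

PF = 0.8043 (leading, φ = -36.5°)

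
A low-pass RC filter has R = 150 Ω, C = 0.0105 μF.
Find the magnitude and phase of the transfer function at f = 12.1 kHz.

Step 1 — Angular frequency: ω = 2π·1.21e+04 = 7.603e+04 rad/s.
Step 2 — Transfer function: H(jω) = 1/(1 + jωRC).
Step 3 — Denominator: 1 + jωRC = 1 + j·7.603e+04·150·1.05e-08 = 1 + j0.1197.
Step 4 — H = 0.9859 - j0.118.
Step 5 — Magnitude: |H| = 0.9929 (-0.1 dB); phase: φ = -6.8°.

|H| = 0.9929 (-0.1 dB), φ = -6.8°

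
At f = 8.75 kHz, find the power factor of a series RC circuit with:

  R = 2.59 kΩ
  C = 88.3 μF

Step 1 — Angular frequency: ω = 2π·f = 2π·8750 = 5.498e+04 rad/s.
Step 2 — Component impedances:
  R: Z = R = 2590 Ω
  C: Z = 1/(jωC) = -j/(ω·C) = 0 - j0.206 Ω
Step 3 — Series combination: Z_total = R + C = 2590 - j0.206 Ω = 2590∠-0.0° Ω.
Step 4 — Power factor: PF = cos(φ) = Re(Z)/|Z| = 2590/2590 = 1.
Step 5 — Type: Im(Z) = -0.206 ⇒ leading (phase φ = -0.0°).

PF = 1 (leading, φ = -0.0°)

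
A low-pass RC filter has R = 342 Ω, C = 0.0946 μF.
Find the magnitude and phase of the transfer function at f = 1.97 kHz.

Step 1 — Angular frequency: ω = 2π·1970 = 1.238e+04 rad/s.
Step 2 — Transfer function: H(jω) = 1/(1 + jωRC).
Step 3 — Denominator: 1 + jωRC = 1 + j·1.238e+04·342·9.46e-08 = 1 + j0.4005.
Step 4 — H = 0.8618 - j0.3451.
Step 5 — Magnitude: |H| = 0.9283 (-0.6 dB); phase: φ = -21.8°.

|H| = 0.9283 (-0.6 dB), φ = -21.8°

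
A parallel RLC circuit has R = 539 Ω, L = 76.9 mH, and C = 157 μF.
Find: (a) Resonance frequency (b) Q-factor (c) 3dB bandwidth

Step 1 — Resonance: ω₀ = 1/√(LC) = 1/√(0.0769·0.000157) = 287.8 rad/s.
Step 2 — f₀ = ω₀/(2π) = 45.8 Hz.
Step 3 — Parallel Q: Q = R/(ω₀L) = 539/(287.8·0.0769) = 24.35.
Step 4 — Bandwidth: Δω = ω₀/Q = 11.82 rad/s; BW = Δω/(2π) = 1.881 Hz.

(a) f₀ = 45.8 Hz  (b) Q = 24.35  (c) BW = 1.881 Hz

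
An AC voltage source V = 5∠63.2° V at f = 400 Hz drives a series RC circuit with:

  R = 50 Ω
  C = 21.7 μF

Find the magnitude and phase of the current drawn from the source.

Step 1 — Angular frequency: ω = 2π·f = 2π·400 = 2513 rad/s.
Step 2 — Component impedances:
  R: Z = R = 50 Ω
  C: Z = 1/(jωC) = -j/(ω·C) = 0 - j18.34 Ω
Step 3 — Series combination: Z_total = R + C = 50 - j18.34 Ω = 53.26∠-20.1° Ω.
Step 4 — Source phasor: V = 5∠63.2° V = 2.254 + j4.463 V.
Step 5 — Ohm's law: I = V / Z_total = (2.254 + j4.463) / (50 - j18.34) = 0.01089 + j0.09325 A.
Step 6 — Convert to polar: |I| = 0.09389 A, ∠I = 83.3°.

I = 0.09389∠83.3° A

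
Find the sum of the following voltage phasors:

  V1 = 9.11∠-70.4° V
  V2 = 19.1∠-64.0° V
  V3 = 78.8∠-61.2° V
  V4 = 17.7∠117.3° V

Step 1 — Convert each phasor to rectangular form:
  V1 = 9.11·(cos(-70.4°) + j·sin(-70.4°)) = 3.056 - j8.582 V
  V2 = 19.1·(cos(-64.0°) + j·sin(-64.0°)) = 8.373 - j17.17 V
  V3 = 78.8·(cos(-61.2°) + j·sin(-61.2°)) = 37.96 - j69.05 V
  V4 = 17.7·(cos(117.3°) + j·sin(117.3°)) = -8.118 + j15.73 V
Step 2 — Sum components: V_total = 41.27 - j79.07 V.
Step 3 — Convert to polar: |V_total| = 89.2 V, ∠V_total = -62.4°.

V_total = 89.2∠-62.4° V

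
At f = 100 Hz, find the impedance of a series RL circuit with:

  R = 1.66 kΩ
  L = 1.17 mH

Step 1 — Angular frequency: ω = 2π·f = 2π·100 = 628.3 rad/s.
Step 2 — Component impedances:
  R: Z = R = 1660 Ω
  L: Z = jωL = j·628.3·0.00117 = 0 + j0.7351 Ω
Step 3 — Series combination: Z_total = R + L = 1660 + j0.7351 Ω = 1660∠0.0° Ω.

Z = 1660 + j0.7351 Ω = 1660∠0.0° Ω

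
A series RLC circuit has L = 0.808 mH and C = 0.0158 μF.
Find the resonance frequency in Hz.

Step 1 — Resonance condition Im(Z)=0 gives ω₀ = 1/√(LC).
Step 2 — ω₀ = 1/√(0.000808·1.58e-08) = 2.799e+05 rad/s.
Step 3 — f₀ = ω₀/(2π) = 4.454e+04 Hz.

f₀ = 4.454e+04 Hz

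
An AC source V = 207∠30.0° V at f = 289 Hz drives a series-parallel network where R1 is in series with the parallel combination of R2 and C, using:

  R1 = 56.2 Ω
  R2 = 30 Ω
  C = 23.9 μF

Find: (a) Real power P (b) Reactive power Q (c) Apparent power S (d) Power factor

Step 1 — Angular frequency: ω = 2π·f = 2π·289 = 1816 rad/s.
Step 2 — Component impedances:
  R1: Z = R = 56.2 Ω
  R2: Z = R = 30 Ω
  C: Z = 1/(jωC) = -j/(ω·C) = 0 - j23.04 Ω
Step 3 — Parallel branch: R2 || C = 1/(1/R2 + 1/C) = 11.13 - j14.49 Ω.
Step 4 — Series with R1: Z_total = R1 + (R2 || C) = 67.33 - j14.49 Ω = 68.87∠-12.1° Ω.
Step 5 — Source phasor: V = 207∠30.0° V = 179.3 + j103.5 V.
Step 6 — Current: I = V / Z = 2.228 + j2.017 A = 3.006∠42.1° A.
Step 7 — Complex power: S = V·I* = 608.2 - j130.9 VA.
Step 8 — Real power: P = Re(S) = 608.2 W.
Step 9 — Reactive power: Q = Im(S) = -130.9 VAR.
Step 10 — Apparent power: |S| = 622.1 VA.
Step 11 — Power factor: PF = P/|S| = 0.9776 (leading).

(a) P = 608.2 W  (b) Q = -130.9 VAR  (c) S = 622.1 VA  (d) PF = 0.9776 (leading)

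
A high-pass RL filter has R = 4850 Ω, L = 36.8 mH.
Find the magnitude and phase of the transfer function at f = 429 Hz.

Step 1 — Angular frequency: ω = 2π·429 = 2695 rad/s.
Step 2 — Transfer function: H(jω) = jωL/(R + jωL).
Step 3 — Numerator jωL = j·99.19; denominator R + jωL = 4850 + j99.19.
Step 4 — H = 0.0004181 + j0.02044.
Step 5 — Magnitude: |H| = 0.02045 (-33.8 dB); phase: φ = 88.8°.

|H| = 0.02045 (-33.8 dB), φ = 88.8°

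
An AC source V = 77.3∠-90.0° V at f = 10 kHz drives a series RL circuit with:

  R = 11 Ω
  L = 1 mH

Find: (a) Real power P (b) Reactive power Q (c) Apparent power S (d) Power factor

Step 1 — Angular frequency: ω = 2π·f = 2π·1e+04 = 6.283e+04 rad/s.
Step 2 — Component impedances:
  R: Z = R = 11 Ω
  L: Z = jωL = j·6.283e+04·0.001 = 0 + j62.83 Ω
Step 3 — Series combination: Z_total = R + L = 11 + j62.83 Ω = 63.79∠80.1° Ω.
Step 4 — Source phasor: V = 77.3∠-90.0° V = 0 - j77.3 V.
Step 5 — Current: I = V / Z = -1.194 - j0.209 A = 1.212∠-170.1° A.
Step 6 — Complex power: S = V·I* = 16.15 + j92.27 VA.
Step 7 — Real power: P = Re(S) = 16.15 W.
Step 8 — Reactive power: Q = Im(S) = 92.27 VAR.
Step 9 — Apparent power: |S| = 93.67 VA.
Step 10 — Power factor: PF = P/|S| = 0.1724 (lagging).

(a) P = 16.15 W  (b) Q = 92.27 VAR  (c) S = 93.67 VA  (d) PF = 0.1724 (lagging)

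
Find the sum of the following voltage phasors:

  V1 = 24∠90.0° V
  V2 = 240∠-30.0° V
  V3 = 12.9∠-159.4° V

Step 1 — Convert each phasor to rectangular form:
  V1 = 24·(cos(90.0°) + j·sin(90.0°)) = 0 + j24 V
  V2 = 240·(cos(-30.0°) + j·sin(-30.0°)) = 207.8 - j120 V
  V3 = 12.9·(cos(-159.4°) + j·sin(-159.4°)) = -12.08 - j4.539 V
Step 2 — Sum components: V_total = 195.8 - j100.5 V.
Step 3 — Convert to polar: |V_total| = 220.1 V, ∠V_total = -27.2°.

V_total = 220.1∠-27.2° V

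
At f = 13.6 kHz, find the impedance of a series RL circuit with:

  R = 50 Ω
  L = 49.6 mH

Step 1 — Angular frequency: ω = 2π·f = 2π·1.36e+04 = 8.545e+04 rad/s.
Step 2 — Component impedances:
  R: Z = R = 50 Ω
  L: Z = jωL = j·8.545e+04·0.0496 = 0 + j4238 Ω
Step 3 — Series combination: Z_total = R + L = 50 + j4238 Ω = 4239∠89.3° Ω.

Z = 50 + j4238 Ω = 4239∠89.3° Ω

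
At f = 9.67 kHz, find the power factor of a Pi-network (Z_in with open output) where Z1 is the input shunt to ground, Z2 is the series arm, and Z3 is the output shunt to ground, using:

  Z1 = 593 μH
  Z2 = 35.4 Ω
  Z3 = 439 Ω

Step 1 — Angular frequency: ω = 2π·f = 2π·9670 = 6.076e+04 rad/s.
Step 2 — Component impedances:
  Z1: Z = jωL = j·6.076e+04·0.000593 = 0 + j36.03 Ω
  Z2: Z = R = 35.4 Ω
  Z3: Z = R = 439 Ω
Step 3 — With open output, the series arm Z2 and the output shunt Z3 appear in series to ground: Z2 + Z3 = 474.4 Ω.
Step 4 — Parallel with input shunt Z1: Z_in = Z1 || (Z2 + Z3) = 2.721 + j35.82 Ω = 35.93∠85.7° Ω.
Step 5 — Power factor: PF = cos(φ) = Re(Z)/|Z| = 2.721/35.93 = 0.07573.
Step 6 — Type: Im(Z) = 35.82 ⇒ lagging (phase φ = 85.7°).

PF = 0.07573 (lagging, φ = 85.7°)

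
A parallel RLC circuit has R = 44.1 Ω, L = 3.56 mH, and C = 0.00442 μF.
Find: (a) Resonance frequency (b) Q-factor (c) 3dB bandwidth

Step 1 — Resonance: ω₀ = 1/√(LC) = 1/√(0.00356·4.42e-09) = 2.521e+05 rad/s.
Step 2 — f₀ = ω₀/(2π) = 4.012e+04 Hz.
Step 3 — Parallel Q: Q = R/(ω₀L) = 44.1/(2.521e+05·0.00356) = 0.04914.
Step 4 — Bandwidth: Δω = ω₀/Q = 5.13e+06 rad/s; BW = Δω/(2π) = 8.165e+05 Hz.

(a) f₀ = 4.012e+04 Hz  (b) Q = 0.04914  (c) BW = 8.165e+05 Hz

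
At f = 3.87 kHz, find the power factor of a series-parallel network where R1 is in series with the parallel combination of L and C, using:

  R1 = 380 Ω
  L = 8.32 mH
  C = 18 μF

Step 1 — Angular frequency: ω = 2π·f = 2π·3870 = 2.432e+04 rad/s.
Step 2 — Component impedances:
  R1: Z = R = 380 Ω
  L: Z = jωL = j·2.432e+04·0.00832 = 0 + j202.3 Ω
  C: Z = 1/(jωC) = -j/(ω·C) = 0 - j2.285 Ω
Step 3 — Parallel branch: L || C = 1/(1/L + 1/C) = 0 - j2.311 Ω.
Step 4 — Series with R1: Z_total = R1 + (L || C) = 380 - j2.311 Ω = 380∠-0.3° Ω.
Step 5 — Power factor: PF = cos(φ) = Re(Z)/|Z| = 380/380 = 1.
Step 6 — Type: Im(Z) = -2.311 ⇒ leading (phase φ = -0.3°).

PF = 1 (leading, φ = -0.3°)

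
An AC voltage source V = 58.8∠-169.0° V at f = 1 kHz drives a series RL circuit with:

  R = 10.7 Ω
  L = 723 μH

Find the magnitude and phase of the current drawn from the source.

Step 1 — Angular frequency: ω = 2π·f = 2π·1000 = 6283 rad/s.
Step 2 — Component impedances:
  R: Z = R = 10.7 Ω
  L: Z = jωL = j·6283·0.000723 = 0 + j4.543 Ω
Step 3 — Series combination: Z_total = R + L = 10.7 + j4.543 Ω = 11.62∠23.0° Ω.
Step 4 — Source phasor: V = 58.8∠-169.0° V = -57.72 - j11.22 V.
Step 5 — Ohm's law: I = V / Z_total = (-57.72 - j11.22) / (10.7 + j4.543) = -4.948 + j1.052 A.
Step 6 — Convert to polar: |I| = 5.058 A, ∠I = 168.0°.

I = 5.058∠168.0° A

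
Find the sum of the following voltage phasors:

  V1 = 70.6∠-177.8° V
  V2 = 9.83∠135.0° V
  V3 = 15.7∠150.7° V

Step 1 — Convert each phasor to rectangular form:
  V1 = 70.6·(cos(-177.8°) + j·sin(-177.8°)) = -70.55 - j2.71 V
  V2 = 9.83·(cos(135.0°) + j·sin(135.0°)) = -6.951 + j6.951 V
  V3 = 15.7·(cos(150.7°) + j·sin(150.7°)) = -13.69 + j7.683 V
Step 2 — Sum components: V_total = -91.19 + j11.92 V.
Step 3 — Convert to polar: |V_total| = 91.97 V, ∠V_total = 172.6°.

V_total = 91.97∠172.6° V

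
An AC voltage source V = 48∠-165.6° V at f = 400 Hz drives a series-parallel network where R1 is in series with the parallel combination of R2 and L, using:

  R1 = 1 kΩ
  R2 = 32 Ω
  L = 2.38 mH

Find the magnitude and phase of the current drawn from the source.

Step 1 — Angular frequency: ω = 2π·f = 2π·400 = 2513 rad/s.
Step 2 — Component impedances:
  R1: Z = R = 1000 Ω
  R2: Z = R = 32 Ω
  L: Z = jωL = j·2513·0.00238 = 0 + j5.982 Ω
Step 3 — Parallel branch: R2 || L = 1/(1/R2 + 1/L) = 1.08 + j5.78 Ω.
Step 4 — Series with R1: Z_total = R1 + (R2 || L) = 1001 + j5.78 Ω = 1001∠0.3° Ω.
Step 5 — Source phasor: V = 48∠-165.6° V = -46.49 - j11.94 V.
Step 6 — Ohm's law: I = V / Z_total = (-46.49 - j11.94) / (1001 + j5.78) = -0.04651 - j0.01166 A.
Step 7 — Convert to polar: |I| = 0.04795 A, ∠I = -165.9°.

I = 0.04795∠-165.9° A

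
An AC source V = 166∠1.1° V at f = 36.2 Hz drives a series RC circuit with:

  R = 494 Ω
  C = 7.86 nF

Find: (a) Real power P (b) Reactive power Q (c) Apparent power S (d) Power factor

Step 1 — Angular frequency: ω = 2π·f = 2π·36.2 = 227.5 rad/s.
Step 2 — Component impedances:
  R: Z = R = 494 Ω
  C: Z = 1/(jωC) = -j/(ω·C) = 0 - j5.594e+05 Ω
Step 3 — Series combination: Z_total = R + C = 494 - j5.594e+05 Ω = 5.594e+05∠-89.9° Ω.
Step 4 — Source phasor: V = 166∠1.1° V = 166 + j3.187 V.
Step 5 — Current: I = V / Z = -5.435e-06 + j0.0002967 A = 0.0002968∠91.0° A.
Step 6 — Complex power: S = V·I* = 4.351e-05 - j0.04926 VA.
Step 7 — Real power: P = Re(S) = 4.351e-05 W.
Step 8 — Reactive power: Q = Im(S) = -0.04926 VAR.
Step 9 — Apparent power: |S| = 0.04926 VA.
Step 10 — Power factor: PF = P/|S| = 0.0008832 (leading).

(a) P = 4.351e-05 W  (b) Q = -0.04926 VAR  (c) S = 0.04926 VA  (d) PF = 0.0008832 (leading)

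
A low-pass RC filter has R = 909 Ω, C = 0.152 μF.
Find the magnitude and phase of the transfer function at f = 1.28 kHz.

Step 1 — Angular frequency: ω = 2π·1280 = 8042 rad/s.
Step 2 — Transfer function: H(jω) = 1/(1 + jωRC).
Step 3 — Denominator: 1 + jωRC = 1 + j·8042·909·1.52e-07 = 1 + j1.111.
Step 4 — H = 0.4475 - j0.4972.
Step 5 — Magnitude: |H| = 0.6689 (-3.5 dB); phase: φ = -48.0°.

|H| = 0.6689 (-3.5 dB), φ = -48.0°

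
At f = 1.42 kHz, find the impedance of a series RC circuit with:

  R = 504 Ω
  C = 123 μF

Step 1 — Angular frequency: ω = 2π·f = 2π·1420 = 8922 rad/s.
Step 2 — Component impedances:
  R: Z = R = 504 Ω
  C: Z = 1/(jωC) = -j/(ω·C) = 0 - j0.9112 Ω
Step 3 — Series combination: Z_total = R + C = 504 - j0.9112 Ω = 504∠-0.1° Ω.

Z = 504 - j0.9112 Ω = 504∠-0.1° Ω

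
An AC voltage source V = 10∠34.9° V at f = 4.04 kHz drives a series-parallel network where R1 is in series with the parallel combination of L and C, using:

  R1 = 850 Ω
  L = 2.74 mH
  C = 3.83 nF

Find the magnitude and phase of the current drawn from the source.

Step 1 — Angular frequency: ω = 2π·f = 2π·4040 = 2.538e+04 rad/s.
Step 2 — Component impedances:
  R1: Z = R = 850 Ω
  L: Z = jωL = j·2.538e+04·0.00274 = 0 + j69.55 Ω
  C: Z = 1/(jωC) = -j/(ω·C) = 0 - j1.029e+04 Ω
Step 3 — Parallel branch: L || C = 1/(1/L + 1/C) = 0 + j70.03 Ω.
Step 4 — Series with R1: Z_total = R1 + (L || C) = 850 + j70.03 Ω = 852.9∠4.7° Ω.
Step 5 — Source phasor: V = 10∠34.9° V = 8.202 + j5.721 V.
Step 6 — Ohm's law: I = V / Z_total = (8.202 + j5.721) / (850 + j70.03) = 0.01013 + j0.005896 A.
Step 7 — Convert to polar: |I| = 0.01172 A, ∠I = 30.2°.

I = 0.01172∠30.2° A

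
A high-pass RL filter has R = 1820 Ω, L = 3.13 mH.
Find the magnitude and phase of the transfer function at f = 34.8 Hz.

Step 1 — Angular frequency: ω = 2π·34.8 = 218.7 rad/s.
Step 2 — Transfer function: H(jω) = jωL/(R + jωL).
Step 3 — Numerator jωL = j·0.6844; denominator R + jωL = 1820 + j0.6844.
Step 4 — H = 1.414e-07 + j0.000376.
Step 5 — Magnitude: |H| = 0.000376 (-68.5 dB); phase: φ = 90.0°.

|H| = 0.000376 (-68.5 dB), φ = 90.0°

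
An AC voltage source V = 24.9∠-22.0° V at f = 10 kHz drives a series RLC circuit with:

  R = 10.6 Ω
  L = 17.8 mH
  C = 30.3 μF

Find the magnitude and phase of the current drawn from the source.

Step 1 — Angular frequency: ω = 2π·f = 2π·1e+04 = 6.283e+04 rad/s.
Step 2 — Component impedances:
  R: Z = R = 10.6 Ω
  L: Z = jωL = j·6.283e+04·0.0178 = 0 + j1118 Ω
  C: Z = 1/(jωC) = -j/(ω·C) = 0 - j0.5253 Ω
Step 3 — Series combination: Z_total = R + L + C = 10.6 + j1118 Ω = 1118∠89.5° Ω.
Step 4 — Source phasor: V = 24.9∠-22.0° V = 23.09 - j9.328 V.
Step 5 — Ohm's law: I = V / Z_total = (23.09 - j9.328) / (10.6 + j1118) = -0.008148 - j0.02073 A.
Step 6 — Convert to polar: |I| = 0.02227 A, ∠I = -111.5°.

I = 0.02227∠-111.5° A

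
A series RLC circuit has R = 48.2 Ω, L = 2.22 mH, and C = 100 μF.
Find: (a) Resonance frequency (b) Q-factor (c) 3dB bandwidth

Step 1 — Resonance condition Im(Z)=0 gives ω₀ = 1/√(LC).
Step 2 — ω₀ = 1/√(0.00222·0.0001) = 2122 rad/s.
Step 3 — f₀ = ω₀/(2π) = 337.8 Hz.
Step 4 — Series Q: Q = ω₀L/R = 2122·0.00222/48.2 = 0.09775.
Step 5 — 3dB bandwidth: Δω = ω₀/Q = 2.171e+04 rad/s; BW = Δω/(2π) = 3456 Hz.

(a) f₀ = 337.8 Hz  (b) Q = 0.09775  (c) BW = 3456 Hz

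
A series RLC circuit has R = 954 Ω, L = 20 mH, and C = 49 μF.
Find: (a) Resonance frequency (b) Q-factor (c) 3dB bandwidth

Step 1 — Resonance: ω₀ = 1/√(LC) = 1/√(0.02·4.9e-05) = 1010 rad/s.
Step 2 — f₀ = ω₀/(2π) = 160.8 Hz.
Step 3 — Series Q: Q = ω₀L/R = 1010·0.02/954 = 0.02118.
Step 4 — Bandwidth: Δω = ω₀/Q = 4.77e+04 rad/s; BW = Δω/(2π) = 7592 Hz.

(a) f₀ = 160.8 Hz  (b) Q = 0.02118  (c) BW = 7592 Hz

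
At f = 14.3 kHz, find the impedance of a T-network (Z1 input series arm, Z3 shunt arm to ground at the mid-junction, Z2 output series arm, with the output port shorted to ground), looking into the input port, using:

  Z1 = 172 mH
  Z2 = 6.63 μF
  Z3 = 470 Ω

Step 1 — Angular frequency: ω = 2π·f = 2π·1.43e+04 = 8.985e+04 rad/s.
Step 2 — Component impedances:
  Z1: Z = jωL = j·8.985e+04·0.172 = 0 + j1.545e+04 Ω
  Z2: Z = 1/(jωC) = -j/(ω·C) = 0 - j1.679 Ω
  Z3: Z = R = 470 Ω
Step 3 — With the output port shorted to ground, the output series arm Z2 runs from the junction to ground; the shunt arm Z3 also runs from the junction to ground. They appear in parallel: Z3 || Z2 = 0.005996 - j1.679 Ω.
Step 4 — Series with input arm Z1: Z_in = Z1 + (Z3 || Z2) = 0.005996 + j1.545e+04 Ω = 1.545e+04∠90.0° Ω.

Z = 0.005996 + j1.545e+04 Ω = 1.545e+04∠90.0° Ω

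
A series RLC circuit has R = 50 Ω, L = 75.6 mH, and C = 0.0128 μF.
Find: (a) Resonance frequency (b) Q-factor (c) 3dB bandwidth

Step 1 — Resonance condition Im(Z)=0 gives ω₀ = 1/√(LC).
Step 2 — ω₀ = 1/√(0.0756·1.28e-08) = 3.215e+04 rad/s.
Step 3 — f₀ = ω₀/(2π) = 5116 Hz.
Step 4 — Series Q: Q = ω₀L/R = 3.215e+04·0.0756/50 = 48.61.
Step 5 — 3dB bandwidth: Δω = ω₀/Q = 661.4 rad/s; BW = Δω/(2π) = 105.3 Hz.

(a) f₀ = 5116 Hz  (b) Q = 48.61  (c) BW = 105.3 Hz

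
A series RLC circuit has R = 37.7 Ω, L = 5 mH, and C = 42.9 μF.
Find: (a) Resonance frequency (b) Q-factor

Step 1 — Resonance condition Im(Z)=0 gives ω₀ = 1/√(LC).
Step 2 — ω₀ = 1/√(0.005·4.29e-05) = 2159 rad/s.
Step 3 — f₀ = ω₀/(2π) = 343.6 Hz.
Step 4 — Series Q: Q = ω₀L/R = 2159·0.005/37.7 = 0.2864.

(a) f₀ = 343.6 Hz  (b) Q = 0.2864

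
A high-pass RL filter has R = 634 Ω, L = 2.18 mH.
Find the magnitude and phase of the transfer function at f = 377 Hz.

Step 1 — Angular frequency: ω = 2π·377 = 2369 rad/s.
Step 2 — Transfer function: H(jω) = jωL/(R + jωL).
Step 3 — Numerator jωL = j·5.164; denominator R + jωL = 634 + j5.164.
Step 4 — H = 6.634e-05 + j0.008144.
Step 5 — Magnitude: |H| = 0.008145 (-41.8 dB); phase: φ = 89.5°.

|H| = 0.008145 (-41.8 dB), φ = 89.5°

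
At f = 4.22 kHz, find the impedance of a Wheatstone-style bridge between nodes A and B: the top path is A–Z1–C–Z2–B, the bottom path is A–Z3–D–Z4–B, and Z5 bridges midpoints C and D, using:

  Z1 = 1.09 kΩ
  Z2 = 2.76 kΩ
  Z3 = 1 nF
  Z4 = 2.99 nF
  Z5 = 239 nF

Step 1 — Angular frequency: ω = 2π·f = 2π·4220 = 2.652e+04 rad/s.
Step 2 — Component impedances:
  Z1: Z = R = 1090 Ω
  Z2: Z = R = 2760 Ω
  Z3: Z = 1/(jωC) = -j/(ω·C) = 0 - j3.771e+04 Ω
  Z4: Z = 1/(jωC) = -j/(ω·C) = 0 - j1.261e+04 Ω
  Z5: Z = 1/(jωC) = -j/(ω·C) = 0 - j157.8 Ω
Step 3 — Bridge requires nodal analysis (the Z5 bridge couples midpoints C and D, so the two paths cannot be reduced to a simple series/parallel combination). Setting node B to ground and injecting 1 A at node A, the 3-node admittance system at A, C, D solves to V_A = Z_AB = 3725 - j603.1 Ω = 3774∠-9.2° Ω.

Z = 3725 - j603.1 Ω = 3774∠-9.2° Ω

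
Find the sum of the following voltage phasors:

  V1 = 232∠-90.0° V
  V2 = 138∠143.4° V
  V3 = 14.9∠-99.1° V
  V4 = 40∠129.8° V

Step 1 — Convert each phasor to rectangular form:
  V1 = 232·(cos(-90.0°) + j·sin(-90.0°)) = 0 - j232 V
  V2 = 138·(cos(143.4°) + j·sin(143.4°)) = -110.8 + j82.28 V
  V3 = 14.9·(cos(-99.1°) + j·sin(-99.1°)) = -2.357 - j14.71 V
  V4 = 40·(cos(129.8°) + j·sin(129.8°)) = -25.6 + j30.73 V
Step 2 — Sum components: V_total = -138.7 - j133.7 V.
Step 3 — Convert to polar: |V_total| = 192.7 V, ∠V_total = -136.1°.

V_total = 192.7∠-136.1° V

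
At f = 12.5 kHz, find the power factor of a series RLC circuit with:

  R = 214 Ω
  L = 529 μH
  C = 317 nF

Step 1 — Angular frequency: ω = 2π·f = 2π·1.25e+04 = 7.854e+04 rad/s.
Step 2 — Component impedances:
  R: Z = R = 214 Ω
  L: Z = jωL = j·7.854e+04·0.000529 = 0 + j41.55 Ω
  C: Z = 1/(jωC) = -j/(ω·C) = 0 - j40.17 Ω
Step 3 — Series combination: Z_total = R + L + C = 214 + j1.382 Ω = 214∠0.4° Ω.
Step 4 — Power factor: PF = cos(φ) = Re(Z)/|Z| = 214/214 = 1.
Step 5 — Type: Im(Z) = 1.382 ⇒ lagging (phase φ = 0.4°).

PF = 1 (lagging, φ = 0.4°)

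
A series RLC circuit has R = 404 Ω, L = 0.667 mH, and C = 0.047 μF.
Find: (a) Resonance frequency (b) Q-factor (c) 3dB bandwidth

Step 1 — Resonance: ω₀ = 1/√(LC) = 1/√(0.000667·4.7e-08) = 1.786e+05 rad/s.
Step 2 — f₀ = ω₀/(2π) = 2.843e+04 Hz.
Step 3 — Series Q: Q = ω₀L/R = 1.786e+05·0.000667/404 = 0.2949.
Step 4 — Bandwidth: Δω = ω₀/Q = 6.057e+05 rad/s; BW = Δω/(2π) = 9.64e+04 Hz.

(a) f₀ = 2.843e+04 Hz  (b) Q = 0.2949  (c) BW = 9.64e+04 Hz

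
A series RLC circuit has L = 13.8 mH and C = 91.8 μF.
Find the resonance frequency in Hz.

Step 1 — Resonance condition Im(Z)=0 gives ω₀ = 1/√(LC).
Step 2 — ω₀ = 1/√(0.0138·9.18e-05) = 888.5 rad/s.
Step 3 — f₀ = ω₀/(2π) = 141.4 Hz.

f₀ = 141.4 Hz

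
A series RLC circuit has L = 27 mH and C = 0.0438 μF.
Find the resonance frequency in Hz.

Step 1 — Resonance condition Im(Z)=0 gives ω₀ = 1/√(LC).
Step 2 — ω₀ = 1/√(0.027·4.38e-08) = 2.908e+04 rad/s.
Step 3 — f₀ = ω₀/(2π) = 4628 Hz.

f₀ = 4628 Hz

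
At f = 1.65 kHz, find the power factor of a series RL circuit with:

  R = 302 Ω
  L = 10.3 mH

Step 1 — Angular frequency: ω = 2π·f = 2π·1650 = 1.037e+04 rad/s.
Step 2 — Component impedances:
  R: Z = R = 302 Ω
  L: Z = jωL = j·1.037e+04·0.0103 = 0 + j106.8 Ω
Step 3 — Series combination: Z_total = R + L = 302 + j106.8 Ω = 320.3∠19.5° Ω.
Step 4 — Power factor: PF = cos(φ) = Re(Z)/|Z| = 302/320.32 = 0.9428.
Step 5 — Type: Im(Z) = 106.8 ⇒ lagging (phase φ = 19.5°).

PF = 0.9428 (lagging, φ = 19.5°)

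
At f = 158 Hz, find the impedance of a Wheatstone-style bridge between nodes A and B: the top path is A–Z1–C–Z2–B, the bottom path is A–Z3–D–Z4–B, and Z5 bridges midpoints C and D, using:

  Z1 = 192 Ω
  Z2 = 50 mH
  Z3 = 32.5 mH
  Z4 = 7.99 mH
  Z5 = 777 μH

Step 1 — Angular frequency: ω = 2π·f = 2π·158 = 992.7 rad/s.
Step 2 — Component impedances:
  Z1: Z = R = 192 Ω
  Z2: Z = jωL = j·992.7·0.05 = 0 + j49.64 Ω
  Z3: Z = jωL = j·992.7·0.0325 = 0 + j32.26 Ω
  Z4: Z = jωL = j·992.7·0.00799 = 0 + j7.932 Ω
  Z5: Z = jωL = j·992.7·0.000777 = 0 + j0.7714 Ω
Step 3 — Bridge requires nodal analysis (the Z5 bridge couples midpoints C and D, so the two paths cannot be reduced to a simple series/parallel combination). Setting node B to ground and injecting 1 A at node A, the 3-node admittance system at A, C, D solves to V_A = Z_AB = 5.3 + j38.21 Ω = 38.57∠82.1° Ω.

Z = 5.3 + j38.21 Ω = 38.57∠82.1° Ω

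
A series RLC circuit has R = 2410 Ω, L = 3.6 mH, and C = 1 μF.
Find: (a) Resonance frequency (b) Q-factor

Step 1 — Resonance condition Im(Z)=0 gives ω₀ = 1/√(LC).
Step 2 — ω₀ = 1/√(0.0036·1e-06) = 1.667e+04 rad/s.
Step 3 — f₀ = ω₀/(2π) = 2653 Hz.
Step 4 — Series Q: Q = ω₀L/R = 1.667e+04·0.0036/2410 = 0.0249.

(a) f₀ = 2653 Hz  (b) Q = 0.0249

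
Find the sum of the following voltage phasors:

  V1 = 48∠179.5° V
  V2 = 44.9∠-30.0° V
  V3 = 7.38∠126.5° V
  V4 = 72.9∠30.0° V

Step 1 — Convert each phasor to rectangular form:
  V1 = 48·(cos(179.5°) + j·sin(179.5°)) = -48 + j0.4189 V
  V2 = 44.9·(cos(-30.0°) + j·sin(-30.0°)) = 38.88 - j22.45 V
  V3 = 7.38·(cos(126.5°) + j·sin(126.5°)) = -4.39 + j5.932 V
  V4 = 72.9·(cos(30.0°) + j·sin(30.0°)) = 63.13 + j36.45 V
Step 2 — Sum components: V_total = 49.63 + j20.35 V.
Step 3 — Convert to polar: |V_total| = 53.64 V, ∠V_total = 22.3°.

V_total = 53.64∠22.3° V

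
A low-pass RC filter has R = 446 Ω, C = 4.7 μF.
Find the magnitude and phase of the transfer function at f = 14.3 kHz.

Step 1 — Angular frequency: ω = 2π·1.43e+04 = 8.985e+04 rad/s.
Step 2 — Transfer function: H(jω) = 1/(1 + jωRC).
Step 3 — Denominator: 1 + jωRC = 1 + j·8.985e+04·446·4.7e-06 = 1 + j188.3.
Step 4 — H = 2.819e-05 - j0.005309.
Step 5 — Magnitude: |H| = 0.005309 (-45.5 dB); phase: φ = -89.7°.

|H| = 0.005309 (-45.5 dB), φ = -89.7°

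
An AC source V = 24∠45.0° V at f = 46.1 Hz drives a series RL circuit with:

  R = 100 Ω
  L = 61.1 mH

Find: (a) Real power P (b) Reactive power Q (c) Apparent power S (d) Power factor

Step 1 — Angular frequency: ω = 2π·f = 2π·46.1 = 289.7 rad/s.
Step 2 — Component impedances:
  R: Z = R = 100 Ω
  L: Z = jωL = j·289.7·0.0611 = 0 + j17.7 Ω
Step 3 — Series combination: Z_total = R + L = 100 + j17.7 Ω = 101.6∠10.0° Ω.
Step 4 — Source phasor: V = 24∠45.0° V = 16.97 + j16.97 V.
Step 5 — Current: I = V / Z = 0.1937 + j0.1354 A = 0.2363∠35.0° A.
Step 6 — Complex power: S = V·I* = 5.585 + j0.9884 VA.
Step 7 — Real power: P = Re(S) = 5.585 W.
Step 8 — Reactive power: Q = Im(S) = 0.9884 VAR.
Step 9 — Apparent power: |S| = 5.672 VA.
Step 10 — Power factor: PF = P/|S| = 0.9847 (lagging).

(a) P = 5.585 W  (b) Q = 0.9884 VAR  (c) S = 5.672 VA  (d) PF = 0.9847 (lagging)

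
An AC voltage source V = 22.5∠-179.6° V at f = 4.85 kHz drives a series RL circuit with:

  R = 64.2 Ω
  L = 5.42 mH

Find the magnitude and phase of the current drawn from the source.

Step 1 — Angular frequency: ω = 2π·f = 2π·4850 = 3.047e+04 rad/s.
Step 2 — Component impedances:
  R: Z = R = 64.2 Ω
  L: Z = jωL = j·3.047e+04·0.00542 = 0 + j165.2 Ω
Step 3 — Series combination: Z_total = R + L = 64.2 + j165.2 Ω = 177.2∠68.8° Ω.
Step 4 — Source phasor: V = 22.5∠-179.6° V = -22.5 - j0.1571 V.
Step 5 — Ohm's law: I = V / Z_total = (-22.5 - j0.1571) / (64.2 + j165.2) = -0.04683 + j0.118 A.
Step 6 — Convert to polar: |I| = 0.127 A, ∠I = 111.6°.

I = 0.127∠111.6° A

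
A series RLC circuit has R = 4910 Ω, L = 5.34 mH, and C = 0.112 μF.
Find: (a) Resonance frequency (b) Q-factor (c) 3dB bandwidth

Step 1 — Resonance: ω₀ = 1/√(LC) = 1/√(0.00534·1.12e-07) = 4.089e+04 rad/s.
Step 2 — f₀ = ω₀/(2π) = 6508 Hz.
Step 3 — Series Q: Q = ω₀L/R = 4.089e+04·0.00534/4910 = 0.04447.
Step 4 — Bandwidth: Δω = ω₀/Q = 9.195e+05 rad/s; BW = Δω/(2π) = 1.463e+05 Hz.

(a) f₀ = 6508 Hz  (b) Q = 0.04447  (c) BW = 1.463e+05 Hz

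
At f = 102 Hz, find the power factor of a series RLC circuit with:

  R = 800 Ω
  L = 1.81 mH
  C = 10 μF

Step 1 — Angular frequency: ω = 2π·f = 2π·102 = 640.9 rad/s.
Step 2 — Component impedances:
  R: Z = R = 800 Ω
  L: Z = jωL = j·640.9·0.00181 = 0 + j1.16 Ω
  C: Z = 1/(jωC) = -j/(ω·C) = 0 - j156 Ω
Step 3 — Series combination: Z_total = R + L + C = 800 - j154.9 Ω = 814.9∠-11.0° Ω.
Step 4 — Power factor: PF = cos(φ) = Re(Z)/|Z| = 800/814.85 = 0.9818.
Step 5 — Type: Im(Z) = -154.9 ⇒ leading (phase φ = -11.0°).

PF = 0.9818 (leading, φ = -11.0°)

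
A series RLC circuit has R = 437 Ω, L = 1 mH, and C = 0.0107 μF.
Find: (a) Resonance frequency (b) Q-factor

Step 1 — Resonance condition Im(Z)=0 gives ω₀ = 1/√(LC).
Step 2 — ω₀ = 1/√(0.001·1.07e-08) = 3.057e+05 rad/s.
Step 3 — f₀ = ω₀/(2π) = 4.866e+04 Hz.
Step 4 — Series Q: Q = ω₀L/R = 3.057e+05·0.001/437 = 0.6996.

(a) f₀ = 4.866e+04 Hz  (b) Q = 0.6996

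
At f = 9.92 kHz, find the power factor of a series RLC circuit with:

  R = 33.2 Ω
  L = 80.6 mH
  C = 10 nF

Step 1 — Angular frequency: ω = 2π·f = 2π·9920 = 6.233e+04 rad/s.
Step 2 — Component impedances:
  R: Z = R = 33.2 Ω
  L: Z = jωL = j·6.233e+04·0.0806 = 0 + j5024 Ω
  C: Z = 1/(jωC) = -j/(ω·C) = 0 - j1604 Ω
Step 3 — Series combination: Z_total = R + L + C = 33.2 + j3419 Ω = 3420∠89.4° Ω.
Step 4 — Power factor: PF = cos(φ) = Re(Z)/|Z| = 33.2/3419.5 = 0.009709.
Step 5 — Type: Im(Z) = 3419 ⇒ lagging (phase φ = 89.4°).

PF = 0.009709 (lagging, φ = 89.4°)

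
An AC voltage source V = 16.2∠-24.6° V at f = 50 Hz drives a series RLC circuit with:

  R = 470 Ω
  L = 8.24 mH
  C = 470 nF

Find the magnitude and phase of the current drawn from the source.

Step 1 — Angular frequency: ω = 2π·f = 2π·50 = 314.2 rad/s.
Step 2 — Component impedances:
  R: Z = R = 470 Ω
  L: Z = jωL = j·314.2·0.00824 = 0 + j2.589 Ω
  C: Z = 1/(jωC) = -j/(ω·C) = 0 - j6773 Ω
Step 3 — Series combination: Z_total = R + L + C = 470 - j6770 Ω = 6786∠-86.0° Ω.
Step 4 — Source phasor: V = 16.2∠-24.6° V = 14.73 - j6.744 V.
Step 5 — Ohm's law: I = V / Z_total = (14.73 - j6.744) / (470 - j6770) = 0.001142 + j0.002096 A.
Step 6 — Convert to polar: |I| = 0.002387 A, ∠I = 61.4°.

I = 0.002387∠61.4° A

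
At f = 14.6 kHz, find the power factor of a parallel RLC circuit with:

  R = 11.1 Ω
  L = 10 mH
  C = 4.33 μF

Step 1 — Angular frequency: ω = 2π·f = 2π·1.46e+04 = 9.173e+04 rad/s.
Step 2 — Component impedances:
  R: Z = R = 11.1 Ω
  L: Z = jωL = j·9.173e+04·0.01 = 0 + j917.3 Ω
  C: Z = 1/(jωC) = -j/(ω·C) = 0 - j2.518 Ω
Step 3 — Parallel combination: 1/Z_total = 1/R + 1/L + 1/C; Z_total = 0.5459 - j2.4 Ω = 2.462∠-77.2° Ω.
Step 4 — Power factor: PF = cos(φ) = Re(Z)/|Z| = 0.54591/2.4616 = 0.2218.
Step 5 — Type: Im(Z) = -2.4 ⇒ leading (phase φ = -77.2°).

PF = 0.2218 (leading, φ = -77.2°)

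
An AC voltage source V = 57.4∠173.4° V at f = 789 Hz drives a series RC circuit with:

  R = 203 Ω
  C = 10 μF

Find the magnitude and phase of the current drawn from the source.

Step 1 — Angular frequency: ω = 2π·f = 2π·789 = 4957 rad/s.
Step 2 — Component impedances:
  R: Z = R = 203 Ω
  C: Z = 1/(jωC) = -j/(ω·C) = 0 - j20.17 Ω
Step 3 — Series combination: Z_total = R + C = 203 - j20.17 Ω = 204∠-5.7° Ω.
Step 4 — Source phasor: V = 57.4∠173.4° V = -57.02 + j6.597 V.
Step 5 — Ohm's law: I = V / Z_total = (-57.02 + j6.597) / (203 - j20.17) = -0.2813 + j0.004544 A.
Step 6 — Convert to polar: |I| = 0.2814 A, ∠I = 179.1°.

I = 0.2814∠179.1° A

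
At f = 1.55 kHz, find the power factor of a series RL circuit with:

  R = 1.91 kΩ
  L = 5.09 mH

Step 1 — Angular frequency: ω = 2π·f = 2π·1550 = 9739 rad/s.
Step 2 — Component impedances:
  R: Z = R = 1910 Ω
  L: Z = jωL = j·9739·0.00509 = 0 + j49.57 Ω
Step 3 — Series combination: Z_total = R + L = 1910 + j49.57 Ω = 1911∠1.5° Ω.
Step 4 — Power factor: PF = cos(φ) = Re(Z)/|Z| = 1910/1910.6 = 0.9997.
Step 5 — Type: Im(Z) = 49.57 ⇒ lagging (phase φ = 1.5°).

PF = 0.9997 (lagging, φ = 1.5°)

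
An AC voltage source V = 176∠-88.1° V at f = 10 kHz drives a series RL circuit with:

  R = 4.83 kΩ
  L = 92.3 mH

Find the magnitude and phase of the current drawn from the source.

Step 1 — Angular frequency: ω = 2π·f = 2π·1e+04 = 6.283e+04 rad/s.
Step 2 — Component impedances:
  R: Z = R = 4830 Ω
  L: Z = jωL = j·6.283e+04·0.0923 = 0 + j5799 Ω
Step 3 — Series combination: Z_total = R + L = 4830 + j5799 Ω = 7547∠50.2° Ω.
Step 4 — Source phasor: V = 176∠-88.1° V = 5.835 - j175.9 V.
Step 5 — Ohm's law: I = V / Z_total = (5.835 - j175.9) / (4830 + j5799) = -0.01741 - j0.01551 A.
Step 6 — Convert to polar: |I| = 0.02332 A, ∠I = -138.3°.

I = 0.02332∠-138.3° A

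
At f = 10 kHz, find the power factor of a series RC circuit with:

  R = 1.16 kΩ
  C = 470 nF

Step 1 — Angular frequency: ω = 2π·f = 2π·1e+04 = 6.283e+04 rad/s.
Step 2 — Component impedances:
  R: Z = R = 1160 Ω
  C: Z = 1/(jωC) = -j/(ω·C) = 0 - j33.86 Ω
Step 3 — Series combination: Z_total = R + C = 1160 - j33.86 Ω = 1160∠-1.7° Ω.
Step 4 — Power factor: PF = cos(φ) = Re(Z)/|Z| = 1160/1160.5 = 0.9996.
Step 5 — Type: Im(Z) = -33.86 ⇒ leading (phase φ = -1.7°).

PF = 0.9996 (leading, φ = -1.7°)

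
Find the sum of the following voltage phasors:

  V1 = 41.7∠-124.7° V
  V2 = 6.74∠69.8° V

Step 1 — Convert each phasor to rectangular form:
  V1 = 41.7·(cos(-124.7°) + j·sin(-124.7°)) = -23.74 - j34.28 V
  V2 = 6.74·(cos(69.8°) + j·sin(69.8°)) = 2.327 + j6.325 V
Step 2 — Sum components: V_total = -21.41 - j27.96 V.
Step 3 — Convert to polar: |V_total| = 35.22 V, ∠V_total = -127.4°.

V_total = 35.22∠-127.4° V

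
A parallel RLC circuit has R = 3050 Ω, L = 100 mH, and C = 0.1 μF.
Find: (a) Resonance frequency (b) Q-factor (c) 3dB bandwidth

Step 1 — Resonance: ω₀ = 1/√(LC) = 1/√(0.1·1e-07) = 1e+04 rad/s.
Step 2 — f₀ = ω₀/(2π) = 1592 Hz.
Step 3 — Parallel Q: Q = R/(ω₀L) = 3050/(1e+04·0.1) = 3.05.
Step 4 — Bandwidth: Δω = ω₀/Q = 3279 rad/s; BW = Δω/(2π) = 521.8 Hz.

(a) f₀ = 1592 Hz  (b) Q = 3.05  (c) BW = 521.8 Hz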